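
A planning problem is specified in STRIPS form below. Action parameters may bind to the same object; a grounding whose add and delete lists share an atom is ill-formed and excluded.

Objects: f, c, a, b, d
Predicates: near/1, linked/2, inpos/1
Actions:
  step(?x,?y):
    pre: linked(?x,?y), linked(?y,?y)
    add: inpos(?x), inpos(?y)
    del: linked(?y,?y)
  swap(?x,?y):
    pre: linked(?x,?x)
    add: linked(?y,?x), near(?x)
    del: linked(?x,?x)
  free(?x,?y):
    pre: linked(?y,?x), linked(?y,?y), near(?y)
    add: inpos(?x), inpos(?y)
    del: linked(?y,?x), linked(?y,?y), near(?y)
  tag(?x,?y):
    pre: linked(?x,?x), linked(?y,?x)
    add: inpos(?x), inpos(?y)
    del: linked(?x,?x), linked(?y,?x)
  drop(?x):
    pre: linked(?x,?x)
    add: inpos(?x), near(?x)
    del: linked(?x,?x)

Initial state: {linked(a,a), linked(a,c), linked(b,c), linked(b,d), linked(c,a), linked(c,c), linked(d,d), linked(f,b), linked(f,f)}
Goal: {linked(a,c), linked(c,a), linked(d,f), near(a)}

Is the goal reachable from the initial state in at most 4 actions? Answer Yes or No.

Yes

1. swap(f,d)  →  {linked(a,a), linked(a,c), linked(b,c), linked(b,d), linked(c,a), linked(c,c), linked(d,d), linked(d,f), linked(f,b), near(f)}
2. swap(a,f)  →  {linked(a,c), linked(b,c), linked(b,d), linked(c,a), linked(c,c), linked(d,d), linked(d,f), linked(f,a), linked(f,b), near(a), near(f)}
optimal plan length = 2; 2 ≤ 4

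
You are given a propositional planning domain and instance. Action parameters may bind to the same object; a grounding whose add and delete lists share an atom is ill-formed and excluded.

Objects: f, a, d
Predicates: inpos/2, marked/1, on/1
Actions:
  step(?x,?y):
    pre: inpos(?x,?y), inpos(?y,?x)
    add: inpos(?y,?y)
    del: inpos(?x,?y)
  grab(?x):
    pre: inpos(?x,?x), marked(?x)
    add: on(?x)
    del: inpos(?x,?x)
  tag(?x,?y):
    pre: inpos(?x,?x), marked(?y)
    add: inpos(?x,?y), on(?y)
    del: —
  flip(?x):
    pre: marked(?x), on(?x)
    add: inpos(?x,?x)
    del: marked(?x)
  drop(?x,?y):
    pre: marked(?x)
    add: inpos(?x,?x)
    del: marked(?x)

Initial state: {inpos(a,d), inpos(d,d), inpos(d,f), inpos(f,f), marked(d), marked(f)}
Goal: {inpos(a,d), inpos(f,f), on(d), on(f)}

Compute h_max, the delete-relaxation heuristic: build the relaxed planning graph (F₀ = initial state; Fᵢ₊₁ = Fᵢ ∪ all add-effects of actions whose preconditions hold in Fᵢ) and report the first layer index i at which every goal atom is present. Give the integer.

1

F0 = init (6 atoms)
F1 = F0 ∪ {inpos(f,d), on(d), on(f)}  (9 atoms)
goal ⊆ F1  ⇒  h_max = 1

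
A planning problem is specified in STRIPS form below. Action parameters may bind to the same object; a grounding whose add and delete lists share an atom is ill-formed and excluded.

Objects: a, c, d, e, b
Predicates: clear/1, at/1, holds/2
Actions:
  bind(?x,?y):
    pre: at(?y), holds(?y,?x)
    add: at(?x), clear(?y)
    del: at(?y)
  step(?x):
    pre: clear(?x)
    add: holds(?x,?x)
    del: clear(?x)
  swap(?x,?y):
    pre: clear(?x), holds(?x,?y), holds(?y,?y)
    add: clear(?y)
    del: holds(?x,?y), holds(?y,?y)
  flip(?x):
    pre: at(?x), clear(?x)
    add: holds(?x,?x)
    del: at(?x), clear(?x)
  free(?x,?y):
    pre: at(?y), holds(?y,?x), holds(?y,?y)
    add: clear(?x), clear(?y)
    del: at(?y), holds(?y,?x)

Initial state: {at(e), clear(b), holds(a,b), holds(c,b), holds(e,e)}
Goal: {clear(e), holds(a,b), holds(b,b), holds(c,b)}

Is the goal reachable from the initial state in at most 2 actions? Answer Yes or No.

Yes

1. step(b)  →  {at(e), holds(a,b), holds(b,b), holds(c,b), holds(e,e)}
2. free(e,e)  →  {clear(e), holds(a,b), holds(b,b), holds(c,b)}
optimal plan length = 2; 2 ≤ 2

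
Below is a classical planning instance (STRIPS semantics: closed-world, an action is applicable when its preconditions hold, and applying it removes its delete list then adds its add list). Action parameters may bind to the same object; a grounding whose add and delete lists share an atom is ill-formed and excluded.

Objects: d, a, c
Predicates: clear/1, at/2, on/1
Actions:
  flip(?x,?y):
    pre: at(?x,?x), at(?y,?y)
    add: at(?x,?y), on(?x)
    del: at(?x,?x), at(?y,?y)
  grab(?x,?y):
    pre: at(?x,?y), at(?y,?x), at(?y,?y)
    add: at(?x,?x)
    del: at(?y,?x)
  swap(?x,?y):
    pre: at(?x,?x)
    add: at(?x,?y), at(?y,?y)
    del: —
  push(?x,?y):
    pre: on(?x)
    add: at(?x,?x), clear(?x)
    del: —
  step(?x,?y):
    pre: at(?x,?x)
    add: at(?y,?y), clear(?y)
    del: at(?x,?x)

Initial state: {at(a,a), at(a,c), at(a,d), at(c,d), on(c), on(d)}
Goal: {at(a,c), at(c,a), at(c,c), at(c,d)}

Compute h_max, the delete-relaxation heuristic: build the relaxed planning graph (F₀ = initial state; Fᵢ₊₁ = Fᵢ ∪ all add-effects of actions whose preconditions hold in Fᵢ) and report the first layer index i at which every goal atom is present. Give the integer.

2

F0 = init (6 atoms)
F1 = F0 ∪ {at(c,c), at(d,d), clear(c), clear(d)}  (10 atoms)
F2 = F1 ∪ {at(c,a), at(d,a), at(d,c), clear(a), on(a)}  (15 atoms)
goal ⊆ F2  ⇒  h_max = 2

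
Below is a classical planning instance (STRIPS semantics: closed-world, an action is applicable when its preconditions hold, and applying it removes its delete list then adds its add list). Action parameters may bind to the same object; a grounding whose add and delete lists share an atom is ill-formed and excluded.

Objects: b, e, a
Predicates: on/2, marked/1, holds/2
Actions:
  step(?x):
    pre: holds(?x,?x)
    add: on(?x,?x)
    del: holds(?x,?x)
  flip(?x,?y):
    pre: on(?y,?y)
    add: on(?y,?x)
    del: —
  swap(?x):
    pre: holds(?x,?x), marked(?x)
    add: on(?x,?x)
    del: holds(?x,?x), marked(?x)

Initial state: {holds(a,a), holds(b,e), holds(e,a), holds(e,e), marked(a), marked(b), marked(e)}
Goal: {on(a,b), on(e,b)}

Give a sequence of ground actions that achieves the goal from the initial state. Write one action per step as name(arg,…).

step(e); step(a); flip(b,e); flip(b,a)

1. step(e)  →  {holds(a,a), holds(b,e), holds(e,a), marked(a), marked(b), marked(e), on(e,e)}
2. step(a)  →  {holds(b,e), holds(e,a), marked(a), marked(b), marked(e), on(a,a), on(e,e)}
3. flip(b,e)  →  {holds(b,e), holds(e,a), marked(a), marked(b), marked(e), on(a,a), on(e,b), on(e,e)}
4. flip(b,a)  →  {holds(b,e), holds(e,a), marked(a), marked(b), marked(e), on(a,a), on(a,b), on(e,b), on(e,e)}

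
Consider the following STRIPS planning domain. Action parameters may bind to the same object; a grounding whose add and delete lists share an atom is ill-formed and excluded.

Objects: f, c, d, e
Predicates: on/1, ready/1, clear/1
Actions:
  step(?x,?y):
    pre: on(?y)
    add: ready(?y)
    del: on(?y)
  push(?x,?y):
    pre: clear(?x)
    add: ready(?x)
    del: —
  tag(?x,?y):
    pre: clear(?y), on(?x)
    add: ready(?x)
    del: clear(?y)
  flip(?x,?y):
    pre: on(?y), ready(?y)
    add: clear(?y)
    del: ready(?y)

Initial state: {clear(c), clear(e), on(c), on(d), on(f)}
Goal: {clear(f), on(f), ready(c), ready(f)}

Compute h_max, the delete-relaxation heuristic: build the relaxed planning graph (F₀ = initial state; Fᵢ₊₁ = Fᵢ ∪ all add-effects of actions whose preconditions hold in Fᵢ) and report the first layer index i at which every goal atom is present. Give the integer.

2

F0 = init (5 atoms)
F1 = F0 ∪ {ready(c), ready(d), ready(e), ready(f)}  (9 atoms)
F2 = F1 ∪ {clear(d), clear(f)}  (11 atoms)
goal ⊆ F2  ⇒  h_max = 2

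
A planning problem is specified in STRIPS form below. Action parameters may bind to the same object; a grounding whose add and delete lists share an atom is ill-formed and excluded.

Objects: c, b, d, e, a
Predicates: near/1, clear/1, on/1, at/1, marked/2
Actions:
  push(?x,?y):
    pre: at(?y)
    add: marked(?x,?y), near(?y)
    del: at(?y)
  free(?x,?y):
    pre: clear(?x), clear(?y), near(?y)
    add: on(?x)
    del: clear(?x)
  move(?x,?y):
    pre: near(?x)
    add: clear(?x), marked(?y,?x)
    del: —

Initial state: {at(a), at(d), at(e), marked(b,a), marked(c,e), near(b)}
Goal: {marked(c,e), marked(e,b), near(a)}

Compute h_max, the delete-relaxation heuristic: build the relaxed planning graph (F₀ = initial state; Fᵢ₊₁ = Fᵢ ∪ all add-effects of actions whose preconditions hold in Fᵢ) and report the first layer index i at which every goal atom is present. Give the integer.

F0 = init (6 atoms)
F1 = F0 ∪ {clear(b), marked(a,a), marked(a,b), marked(a,d), marked(a,e), marked(b,b), marked(b,d), marked(b,e), marked(c,a), marked(c,b), marked(c,d), marked(d,a), marked(d,b), marked(d,d), marked(d,e), marked(e,a), marked(e,b), marked(e,d), marked(e,e), near(a), near(d), near(e)}  (28 atoms)
goal ⊆ F1  ⇒  h_max = 1

1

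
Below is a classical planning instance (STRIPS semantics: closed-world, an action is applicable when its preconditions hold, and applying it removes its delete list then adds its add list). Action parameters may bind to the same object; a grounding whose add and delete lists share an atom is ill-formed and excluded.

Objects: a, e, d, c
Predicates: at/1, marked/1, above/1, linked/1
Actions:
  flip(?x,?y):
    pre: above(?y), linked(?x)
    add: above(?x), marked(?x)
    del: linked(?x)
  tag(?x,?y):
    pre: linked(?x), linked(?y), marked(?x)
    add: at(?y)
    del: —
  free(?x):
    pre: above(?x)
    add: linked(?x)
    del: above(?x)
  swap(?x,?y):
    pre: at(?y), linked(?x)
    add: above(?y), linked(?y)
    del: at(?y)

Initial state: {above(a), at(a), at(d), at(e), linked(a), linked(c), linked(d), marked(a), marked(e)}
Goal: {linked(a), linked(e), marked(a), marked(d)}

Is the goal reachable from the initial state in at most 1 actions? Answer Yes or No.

1. flip(d,a)  →  {above(a), above(d), at(a), at(d), at(e), linked(a), linked(c), marked(a), marked(d), marked(e)}
2. swap(a,e)  →  {above(a), above(d), above(e), at(a), at(d), linked(a), linked(c), linked(e), marked(a), marked(d), marked(e)}
optimal plan length = 2; 2 > 1

No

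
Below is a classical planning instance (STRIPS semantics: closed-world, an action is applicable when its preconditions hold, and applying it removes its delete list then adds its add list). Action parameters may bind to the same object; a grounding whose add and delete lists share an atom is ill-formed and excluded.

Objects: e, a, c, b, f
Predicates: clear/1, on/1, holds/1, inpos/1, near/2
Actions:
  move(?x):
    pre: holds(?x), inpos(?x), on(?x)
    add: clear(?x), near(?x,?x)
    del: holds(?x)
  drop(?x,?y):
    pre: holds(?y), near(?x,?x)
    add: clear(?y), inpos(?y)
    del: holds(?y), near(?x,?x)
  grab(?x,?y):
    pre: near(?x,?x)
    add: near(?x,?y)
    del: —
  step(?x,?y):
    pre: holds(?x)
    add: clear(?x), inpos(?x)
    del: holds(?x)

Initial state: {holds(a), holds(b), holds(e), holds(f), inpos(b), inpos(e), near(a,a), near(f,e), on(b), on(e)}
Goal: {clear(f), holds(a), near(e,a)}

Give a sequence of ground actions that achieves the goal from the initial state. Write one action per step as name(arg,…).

1. move(e)  →  {clear(e), holds(a), holds(b), holds(f), inpos(b), inpos(e), near(a,a), near(e,e), near(f,e), on(b), on(e)}
2. drop(a,f)  →  {clear(e), clear(f), holds(a), holds(b), inpos(b), inpos(e), inpos(f), near(e,e), near(f,e), on(b), on(e)}
3. grab(e,a)  →  {clear(e), clear(f), holds(a), holds(b), inpos(b), inpos(e), inpos(f), near(e,a), near(e,e), near(f,e), on(b), on(e)}

move(e); drop(a,f); grab(e,a)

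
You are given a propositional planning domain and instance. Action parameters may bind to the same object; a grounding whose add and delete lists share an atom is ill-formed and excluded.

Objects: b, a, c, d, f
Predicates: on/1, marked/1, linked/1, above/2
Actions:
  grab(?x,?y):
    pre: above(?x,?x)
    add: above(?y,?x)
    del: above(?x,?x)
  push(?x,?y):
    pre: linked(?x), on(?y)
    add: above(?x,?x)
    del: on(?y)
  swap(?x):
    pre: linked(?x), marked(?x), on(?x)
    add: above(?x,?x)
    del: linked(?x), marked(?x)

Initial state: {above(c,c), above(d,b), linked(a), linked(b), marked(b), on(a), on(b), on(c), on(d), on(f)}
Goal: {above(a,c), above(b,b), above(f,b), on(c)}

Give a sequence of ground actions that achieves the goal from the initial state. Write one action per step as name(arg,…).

1. grab(c,a)  →  {above(a,c), above(d,b), linked(a), linked(b), marked(b), on(a), on(b), on(c), on(d), on(f)}
2. push(b,b)  →  {above(a,c), above(b,b), above(d,b), linked(a), linked(b), marked(b), on(a), on(c), on(d), on(f)}
3. grab(b,f)  →  {above(a,c), above(d,b), above(f,b), linked(a), linked(b), marked(b), on(a), on(c), on(d), on(f)}
4. push(b,a)  →  {above(a,c), above(b,b), above(d,b), above(f,b), linked(a), linked(b), marked(b), on(c), on(d), on(f)}

grab(c,a); push(b,b); grab(b,f); push(b,a)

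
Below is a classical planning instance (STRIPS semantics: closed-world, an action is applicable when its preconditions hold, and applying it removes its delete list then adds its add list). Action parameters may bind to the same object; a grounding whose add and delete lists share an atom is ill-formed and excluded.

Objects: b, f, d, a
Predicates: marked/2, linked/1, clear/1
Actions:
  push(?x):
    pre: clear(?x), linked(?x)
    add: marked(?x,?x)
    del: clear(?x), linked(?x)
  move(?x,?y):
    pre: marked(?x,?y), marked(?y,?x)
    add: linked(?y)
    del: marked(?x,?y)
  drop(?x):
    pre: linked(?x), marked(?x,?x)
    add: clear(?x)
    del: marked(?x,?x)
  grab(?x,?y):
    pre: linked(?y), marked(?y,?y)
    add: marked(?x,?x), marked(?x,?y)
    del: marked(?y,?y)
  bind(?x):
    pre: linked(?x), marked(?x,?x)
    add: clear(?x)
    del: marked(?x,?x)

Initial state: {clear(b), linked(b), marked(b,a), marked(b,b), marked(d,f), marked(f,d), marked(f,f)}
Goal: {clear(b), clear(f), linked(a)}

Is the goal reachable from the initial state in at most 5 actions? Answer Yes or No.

1. move(d,f)  →  {clear(b), linked(b), linked(f), marked(b,a), marked(b,b), marked(f,d), marked(f,f)}
2. drop(f)  →  {clear(b), clear(f), linked(b), linked(f), marked(b,a), marked(b,b), marked(f,d)}
3. grab(a,b)  →  {clear(b), clear(f), linked(b), linked(f), marked(a,a), marked(a,b), marked(b,a), marked(f,d)}
4. move(b,a)  →  {clear(b), clear(f), linked(a), linked(b), linked(f), marked(a,a), marked(a,b), marked(f,d)}
optimal plan length = 4; 4 ≤ 5

Yes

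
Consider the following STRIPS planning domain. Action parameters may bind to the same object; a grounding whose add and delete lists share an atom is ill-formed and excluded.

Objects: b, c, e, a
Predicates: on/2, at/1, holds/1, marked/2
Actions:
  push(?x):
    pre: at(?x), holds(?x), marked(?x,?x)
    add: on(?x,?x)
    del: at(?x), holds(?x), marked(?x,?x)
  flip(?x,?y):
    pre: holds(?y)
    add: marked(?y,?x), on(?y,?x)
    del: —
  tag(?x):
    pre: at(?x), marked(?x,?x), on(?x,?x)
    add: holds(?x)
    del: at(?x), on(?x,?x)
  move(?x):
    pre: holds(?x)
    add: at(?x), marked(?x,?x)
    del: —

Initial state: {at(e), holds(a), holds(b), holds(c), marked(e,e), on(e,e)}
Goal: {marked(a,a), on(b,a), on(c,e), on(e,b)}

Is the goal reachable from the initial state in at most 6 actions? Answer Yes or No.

Yes

1. flip(e,c)  →  {at(e), holds(a), holds(b), holds(c), marked(c,e), marked(e,e), on(c,e), on(e,e)}
2. flip(a,b)  →  {at(e), holds(a), holds(b), holds(c), marked(b,a), marked(c,e), marked(e,e), on(b,a), on(c,e), on(e,e)}
3. flip(a,a)  →  {at(e), holds(a), holds(b), holds(c), marked(a,a), marked(b,a), marked(c,e), marked(e,e), on(a,a), on(b,a), on(c,e), on(e,e)}
4. tag(e)  →  {holds(a), holds(b), holds(c), holds(e), marked(a,a), marked(b,a), marked(c,e), marked(e,e), on(a,a), on(b,a), on(c,e)}
5. flip(b,e)  →  {holds(a), holds(b), holds(c), holds(e), marked(a,a), marked(b,a), marked(c,e), marked(e,b), marked(e,e), on(a,a), on(b,a), on(c,e), on(e,b)}
optimal plan length = 5; 5 ≤ 6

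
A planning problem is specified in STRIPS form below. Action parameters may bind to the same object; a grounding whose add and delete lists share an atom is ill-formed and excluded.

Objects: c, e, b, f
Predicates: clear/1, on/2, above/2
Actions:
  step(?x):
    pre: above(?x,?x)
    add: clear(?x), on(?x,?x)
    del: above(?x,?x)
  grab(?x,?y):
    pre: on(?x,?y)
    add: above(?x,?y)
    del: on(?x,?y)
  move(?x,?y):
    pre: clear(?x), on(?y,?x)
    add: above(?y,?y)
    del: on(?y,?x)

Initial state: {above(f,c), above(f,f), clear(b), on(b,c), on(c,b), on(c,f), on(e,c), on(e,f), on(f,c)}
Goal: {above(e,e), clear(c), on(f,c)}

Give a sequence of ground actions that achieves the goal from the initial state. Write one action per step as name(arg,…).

move(b,c); step(c); move(c,e)

1. move(b,c)  →  {above(c,c), above(f,c), above(f,f), clear(b), on(b,c), on(c,f), on(e,c), on(e,f), on(f,c)}
2. step(c)  →  {above(f,c), above(f,f), clear(b), clear(c), on(b,c), on(c,c), on(c,f), on(e,c), on(e,f), on(f,c)}
3. move(c,e)  →  {above(e,e), above(f,c), above(f,f), clear(b), clear(c), on(b,c), on(c,c), on(c,f), on(e,f), on(f,c)}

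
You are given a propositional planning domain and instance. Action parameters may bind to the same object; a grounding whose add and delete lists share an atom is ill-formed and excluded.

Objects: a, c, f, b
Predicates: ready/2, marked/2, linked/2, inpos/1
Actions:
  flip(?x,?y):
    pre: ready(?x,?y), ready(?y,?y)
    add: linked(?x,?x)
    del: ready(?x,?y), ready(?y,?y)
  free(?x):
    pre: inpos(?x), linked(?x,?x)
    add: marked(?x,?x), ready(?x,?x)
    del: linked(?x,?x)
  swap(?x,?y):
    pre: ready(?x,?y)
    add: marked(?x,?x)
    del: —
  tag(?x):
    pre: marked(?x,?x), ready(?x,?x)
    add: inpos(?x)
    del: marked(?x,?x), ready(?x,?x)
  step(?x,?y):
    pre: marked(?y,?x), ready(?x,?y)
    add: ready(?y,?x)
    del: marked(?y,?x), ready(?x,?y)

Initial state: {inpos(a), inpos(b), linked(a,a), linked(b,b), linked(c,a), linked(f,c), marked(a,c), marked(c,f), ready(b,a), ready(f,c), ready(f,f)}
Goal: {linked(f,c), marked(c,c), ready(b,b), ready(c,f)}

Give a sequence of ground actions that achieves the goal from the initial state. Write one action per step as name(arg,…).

1. free(b)  →  {inpos(a), inpos(b), linked(a,a), linked(c,a), linked(f,c), marked(a,c), marked(b,b), marked(c,f), ready(b,a), ready(b,b), ready(f,c), ready(f,f)}
2. step(f,c)  →  {inpos(a), inpos(b), linked(a,a), linked(c,a), linked(f,c), marked(a,c), marked(b,b), ready(b,a), ready(b,b), ready(c,f), ready(f,f)}
3. swap(c,f)  →  {inpos(a), inpos(b), linked(a,a), linked(c,a), linked(f,c), marked(a,c), marked(b,b), marked(c,c), ready(b,a), ready(b,b), ready(c,f), ready(f,f)}

free(b); step(f,c); swap(c,f)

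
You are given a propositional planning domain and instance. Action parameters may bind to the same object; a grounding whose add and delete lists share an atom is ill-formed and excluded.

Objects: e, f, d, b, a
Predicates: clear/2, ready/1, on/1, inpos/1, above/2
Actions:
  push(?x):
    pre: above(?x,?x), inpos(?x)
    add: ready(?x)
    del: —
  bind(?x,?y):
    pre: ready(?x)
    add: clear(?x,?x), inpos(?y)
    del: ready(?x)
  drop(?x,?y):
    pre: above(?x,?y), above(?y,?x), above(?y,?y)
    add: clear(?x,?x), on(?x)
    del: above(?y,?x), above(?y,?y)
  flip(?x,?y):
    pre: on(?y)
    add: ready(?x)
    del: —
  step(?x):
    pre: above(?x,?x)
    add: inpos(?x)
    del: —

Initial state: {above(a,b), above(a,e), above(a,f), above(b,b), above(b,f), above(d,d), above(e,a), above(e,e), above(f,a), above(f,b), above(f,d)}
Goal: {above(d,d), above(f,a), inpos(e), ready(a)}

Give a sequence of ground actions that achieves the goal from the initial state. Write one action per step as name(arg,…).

1. drop(f,b)  →  {above(a,b), above(a,e), above(a,f), above(d,d), above(e,a), above(e,e), above(f,a), above(f,b), above(f,d), clear(f,f), on(f)}
2. flip(a,f)  →  {above(a,b), above(a,e), above(a,f), above(d,d), above(e,a), above(e,e), above(f,a), above(f,b), above(f,d), clear(f,f), on(f), ready(a)}
3. step(e)  →  {above(a,b), above(a,e), above(a,f), above(d,d), above(e,a), above(e,e), above(f,a), above(f,b), above(f,d), clear(f,f), inpos(e), on(f), ready(a)}

drop(f,b); flip(a,f); step(e)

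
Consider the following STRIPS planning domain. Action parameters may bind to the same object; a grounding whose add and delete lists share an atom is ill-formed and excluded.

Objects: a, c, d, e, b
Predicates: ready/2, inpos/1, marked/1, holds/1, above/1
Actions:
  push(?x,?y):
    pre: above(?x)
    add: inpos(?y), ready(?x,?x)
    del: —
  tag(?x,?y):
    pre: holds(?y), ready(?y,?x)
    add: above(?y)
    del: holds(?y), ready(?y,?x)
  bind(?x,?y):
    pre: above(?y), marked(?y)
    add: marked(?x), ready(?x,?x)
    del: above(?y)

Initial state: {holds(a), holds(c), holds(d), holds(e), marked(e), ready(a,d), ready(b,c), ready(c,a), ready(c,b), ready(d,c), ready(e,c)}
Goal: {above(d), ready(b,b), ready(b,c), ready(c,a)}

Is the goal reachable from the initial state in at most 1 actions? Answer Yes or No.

No

1. tag(c,d)  →  {above(d), holds(a), holds(c), holds(e), marked(e), ready(a,d), ready(b,c), ready(c,a), ready(c,b), ready(e,c)}
2. tag(c,e)  →  {above(d), above(e), holds(a), holds(c), marked(e), ready(a,d), ready(b,c), ready(c,a), ready(c,b)}
3. bind(b,e)  →  {above(d), holds(a), holds(c), marked(b), marked(e), ready(a,d), ready(b,b), ready(b,c), ready(c,a), ready(c,b)}
optimal plan length = 3; 3 > 1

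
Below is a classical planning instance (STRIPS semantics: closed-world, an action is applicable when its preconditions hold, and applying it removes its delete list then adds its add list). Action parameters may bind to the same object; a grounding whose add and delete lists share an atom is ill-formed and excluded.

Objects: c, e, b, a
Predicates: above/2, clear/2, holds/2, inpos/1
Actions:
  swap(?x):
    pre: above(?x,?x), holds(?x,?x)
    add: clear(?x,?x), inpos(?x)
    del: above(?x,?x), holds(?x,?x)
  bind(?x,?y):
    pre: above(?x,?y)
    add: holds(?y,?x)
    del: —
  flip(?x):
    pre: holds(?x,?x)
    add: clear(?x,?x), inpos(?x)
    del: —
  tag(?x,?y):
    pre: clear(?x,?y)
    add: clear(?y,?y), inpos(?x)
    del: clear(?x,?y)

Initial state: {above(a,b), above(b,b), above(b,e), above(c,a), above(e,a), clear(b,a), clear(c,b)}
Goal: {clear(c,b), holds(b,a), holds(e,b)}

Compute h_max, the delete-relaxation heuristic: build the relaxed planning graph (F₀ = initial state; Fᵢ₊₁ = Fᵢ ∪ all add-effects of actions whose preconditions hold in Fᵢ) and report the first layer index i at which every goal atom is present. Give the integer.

F0 = init (7 atoms)
F1 = F0 ∪ {clear(a,a), clear(b,b), holds(a,c), holds(a,e), holds(b,a), holds(b,b), holds(e,b), inpos(b), inpos(c)}  (16 atoms)
goal ⊆ F1  ⇒  h_max = 1

1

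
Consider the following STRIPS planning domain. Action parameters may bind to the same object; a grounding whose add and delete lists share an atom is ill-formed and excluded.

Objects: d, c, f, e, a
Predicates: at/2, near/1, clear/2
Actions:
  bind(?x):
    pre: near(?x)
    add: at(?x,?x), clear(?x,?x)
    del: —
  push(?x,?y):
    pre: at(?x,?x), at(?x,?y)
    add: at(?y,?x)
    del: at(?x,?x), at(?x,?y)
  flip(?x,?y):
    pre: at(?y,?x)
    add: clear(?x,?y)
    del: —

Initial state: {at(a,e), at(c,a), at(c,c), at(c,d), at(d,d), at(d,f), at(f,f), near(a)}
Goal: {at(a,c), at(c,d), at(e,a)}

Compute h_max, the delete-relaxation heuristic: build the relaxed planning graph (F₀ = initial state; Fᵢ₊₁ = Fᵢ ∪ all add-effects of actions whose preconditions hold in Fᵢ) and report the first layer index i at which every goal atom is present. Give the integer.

F0 = init (8 atoms)
F1 = F0 ∪ {at(a,a), at(a,c), at(d,c), at(f,d), clear(a,a), clear(a,c), clear(c,c), clear(d,c), clear(d,d), clear(e,a), clear(f,d), clear(f,f)}  (20 atoms)
F2 = F1 ∪ {at(e,a), clear(c,a), clear(c,d), clear(d,f)}  (24 atoms)
goal ⊆ F2  ⇒  h_max = 2

2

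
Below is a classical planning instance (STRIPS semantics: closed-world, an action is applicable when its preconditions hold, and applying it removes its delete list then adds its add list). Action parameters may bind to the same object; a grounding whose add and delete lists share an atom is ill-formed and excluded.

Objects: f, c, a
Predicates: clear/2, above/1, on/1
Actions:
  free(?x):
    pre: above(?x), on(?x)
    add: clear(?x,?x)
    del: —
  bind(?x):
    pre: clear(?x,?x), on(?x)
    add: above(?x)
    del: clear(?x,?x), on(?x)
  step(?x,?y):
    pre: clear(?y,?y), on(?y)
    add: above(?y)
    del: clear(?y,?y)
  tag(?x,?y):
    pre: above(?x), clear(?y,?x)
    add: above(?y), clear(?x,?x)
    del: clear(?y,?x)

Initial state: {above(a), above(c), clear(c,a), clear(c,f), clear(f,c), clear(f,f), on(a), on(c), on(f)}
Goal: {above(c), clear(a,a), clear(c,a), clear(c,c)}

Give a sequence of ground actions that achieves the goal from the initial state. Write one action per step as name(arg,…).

1. free(c)  →  {above(a), above(c), clear(c,a), clear(c,c), clear(c,f), clear(f,c), clear(f,f), on(a), on(c), on(f)}
2. free(a)  →  {above(a), above(c), clear(a,a), clear(c,a), clear(c,c), clear(c,f), clear(f,c), clear(f,f), on(a), on(c), on(f)}

free(c); free(a)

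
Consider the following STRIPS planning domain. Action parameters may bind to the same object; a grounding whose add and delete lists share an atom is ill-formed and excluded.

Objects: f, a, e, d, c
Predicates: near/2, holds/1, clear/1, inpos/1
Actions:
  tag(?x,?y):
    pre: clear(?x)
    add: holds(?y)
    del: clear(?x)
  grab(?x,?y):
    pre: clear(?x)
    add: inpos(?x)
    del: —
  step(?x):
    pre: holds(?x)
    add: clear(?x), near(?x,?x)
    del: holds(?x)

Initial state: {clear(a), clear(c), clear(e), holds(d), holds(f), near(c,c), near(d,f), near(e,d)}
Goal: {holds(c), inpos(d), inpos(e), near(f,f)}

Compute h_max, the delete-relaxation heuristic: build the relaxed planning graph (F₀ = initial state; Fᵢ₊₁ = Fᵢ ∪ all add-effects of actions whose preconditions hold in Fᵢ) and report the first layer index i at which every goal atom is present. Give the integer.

F0 = init (8 atoms)
F1 = F0 ∪ {clear(d), clear(f), holds(a), holds(c), holds(e), inpos(a), inpos(c), inpos(e), near(d,d), near(f,f)}  (18 atoms)
F2 = F1 ∪ {inpos(d), inpos(f), near(a,a), near(e,e)}  (22 atoms)
goal ⊆ F2  ⇒  h_max = 2

2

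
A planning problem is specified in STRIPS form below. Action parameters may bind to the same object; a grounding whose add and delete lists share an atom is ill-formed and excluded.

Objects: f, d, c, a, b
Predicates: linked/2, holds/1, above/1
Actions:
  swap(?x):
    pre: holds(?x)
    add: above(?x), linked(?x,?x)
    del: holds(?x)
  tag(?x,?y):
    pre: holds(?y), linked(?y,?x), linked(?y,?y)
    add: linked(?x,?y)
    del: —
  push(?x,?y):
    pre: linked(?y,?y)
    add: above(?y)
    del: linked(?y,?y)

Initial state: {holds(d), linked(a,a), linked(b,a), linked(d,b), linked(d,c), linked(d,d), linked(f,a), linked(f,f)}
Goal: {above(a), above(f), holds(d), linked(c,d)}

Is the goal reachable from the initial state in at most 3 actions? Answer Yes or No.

1. tag(c,d)  →  {holds(d), linked(a,a), linked(b,a), linked(c,d), linked(d,b), linked(d,c), linked(d,d), linked(f,a), linked(f,f)}
2. push(f,f)  →  {above(f), holds(d), linked(a,a), linked(b,a), linked(c,d), linked(d,b), linked(d,c), linked(d,d), linked(f,a)}
3. push(f,a)  →  {above(a), above(f), holds(d), linked(b,a), linked(c,d), linked(d,b), linked(d,c), linked(d,d), linked(f,a)}
optimal plan length = 3; 3 ≤ 3

Yes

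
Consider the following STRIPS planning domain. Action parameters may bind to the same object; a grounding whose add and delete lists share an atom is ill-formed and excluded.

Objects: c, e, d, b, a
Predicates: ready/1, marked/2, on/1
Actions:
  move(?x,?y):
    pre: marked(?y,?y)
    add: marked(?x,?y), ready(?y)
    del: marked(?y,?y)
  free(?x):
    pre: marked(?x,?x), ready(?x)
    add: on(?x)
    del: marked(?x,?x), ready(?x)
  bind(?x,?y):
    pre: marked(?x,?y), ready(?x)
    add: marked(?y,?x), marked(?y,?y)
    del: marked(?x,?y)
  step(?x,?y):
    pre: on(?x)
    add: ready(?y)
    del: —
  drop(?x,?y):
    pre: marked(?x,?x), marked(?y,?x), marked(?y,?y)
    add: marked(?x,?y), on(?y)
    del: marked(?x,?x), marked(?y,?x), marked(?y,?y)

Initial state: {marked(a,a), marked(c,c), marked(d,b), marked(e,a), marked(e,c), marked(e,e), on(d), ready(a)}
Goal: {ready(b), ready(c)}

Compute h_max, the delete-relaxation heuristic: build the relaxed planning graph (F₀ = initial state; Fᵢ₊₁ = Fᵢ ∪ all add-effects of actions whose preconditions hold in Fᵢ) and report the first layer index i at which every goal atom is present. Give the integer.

F0 = init (8 atoms)
F1 = F0 ∪ {marked(a,c), marked(a,e), marked(b,a), marked(b,c), marked(b,e), marked(c,a), marked(c,e), marked(d,a), marked(d,c), marked(d,e), on(a), on(e), ready(b), ready(c), ready(d), ready(e)}  (24 atoms)
goal ⊆ F1  ⇒  h_max = 1

1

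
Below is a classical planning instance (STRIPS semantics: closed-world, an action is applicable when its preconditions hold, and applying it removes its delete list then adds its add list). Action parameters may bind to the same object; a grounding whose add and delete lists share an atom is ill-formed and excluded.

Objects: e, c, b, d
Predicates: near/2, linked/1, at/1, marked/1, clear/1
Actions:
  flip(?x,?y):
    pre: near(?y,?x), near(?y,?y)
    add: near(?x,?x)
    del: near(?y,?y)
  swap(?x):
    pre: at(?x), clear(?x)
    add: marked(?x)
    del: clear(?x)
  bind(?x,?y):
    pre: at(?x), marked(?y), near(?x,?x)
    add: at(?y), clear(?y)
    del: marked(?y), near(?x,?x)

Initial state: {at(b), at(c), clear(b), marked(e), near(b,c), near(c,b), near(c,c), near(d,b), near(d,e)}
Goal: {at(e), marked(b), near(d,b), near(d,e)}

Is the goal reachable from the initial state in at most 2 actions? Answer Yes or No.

Yes

1. swap(b)  →  {at(b), at(c), marked(b), marked(e), near(b,c), near(c,b), near(c,c), near(d,b), near(d,e)}
2. bind(c,e)  →  {at(b), at(c), at(e), clear(e), marked(b), near(b,c), near(c,b), near(d,b), near(d,e)}
optimal plan length = 2; 2 ≤ 2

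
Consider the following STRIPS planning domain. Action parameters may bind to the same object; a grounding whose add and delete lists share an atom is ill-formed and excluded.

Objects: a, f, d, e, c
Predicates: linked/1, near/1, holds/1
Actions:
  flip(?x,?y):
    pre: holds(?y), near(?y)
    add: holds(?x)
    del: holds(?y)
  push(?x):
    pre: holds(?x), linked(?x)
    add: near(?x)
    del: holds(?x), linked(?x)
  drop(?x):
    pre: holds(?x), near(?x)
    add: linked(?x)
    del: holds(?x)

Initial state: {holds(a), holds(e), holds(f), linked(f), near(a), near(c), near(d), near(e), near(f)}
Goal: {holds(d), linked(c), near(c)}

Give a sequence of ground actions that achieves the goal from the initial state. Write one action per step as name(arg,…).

1. flip(d,a)  →  {holds(d), holds(e), holds(f), linked(f), near(a), near(c), near(d), near(e), near(f)}
2. flip(c,f)  →  {holds(c), holds(d), holds(e), linked(f), near(a), near(c), near(d), near(e), near(f)}
3. drop(c)  →  {holds(d), holds(e), linked(c), linked(f), near(a), near(c), near(d), near(e), near(f)}

flip(d,a); flip(c,f); drop(c)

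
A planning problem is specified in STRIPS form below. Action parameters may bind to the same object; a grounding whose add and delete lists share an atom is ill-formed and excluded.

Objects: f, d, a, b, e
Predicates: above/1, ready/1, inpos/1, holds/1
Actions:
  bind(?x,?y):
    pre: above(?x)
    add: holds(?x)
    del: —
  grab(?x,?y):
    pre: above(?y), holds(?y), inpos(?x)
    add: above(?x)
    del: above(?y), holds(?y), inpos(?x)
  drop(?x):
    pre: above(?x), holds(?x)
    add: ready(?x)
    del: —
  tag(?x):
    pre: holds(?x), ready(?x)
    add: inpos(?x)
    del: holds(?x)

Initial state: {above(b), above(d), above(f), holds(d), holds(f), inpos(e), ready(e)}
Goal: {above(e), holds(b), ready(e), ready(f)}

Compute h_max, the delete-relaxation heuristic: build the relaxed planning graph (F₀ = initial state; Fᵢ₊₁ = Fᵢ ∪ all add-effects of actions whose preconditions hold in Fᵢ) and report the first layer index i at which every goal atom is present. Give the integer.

F0 = init (7 atoms)
F1 = F0 ∪ {above(e), holds(b), ready(d), ready(f)}  (11 atoms)
goal ⊆ F1  ⇒  h_max = 1

1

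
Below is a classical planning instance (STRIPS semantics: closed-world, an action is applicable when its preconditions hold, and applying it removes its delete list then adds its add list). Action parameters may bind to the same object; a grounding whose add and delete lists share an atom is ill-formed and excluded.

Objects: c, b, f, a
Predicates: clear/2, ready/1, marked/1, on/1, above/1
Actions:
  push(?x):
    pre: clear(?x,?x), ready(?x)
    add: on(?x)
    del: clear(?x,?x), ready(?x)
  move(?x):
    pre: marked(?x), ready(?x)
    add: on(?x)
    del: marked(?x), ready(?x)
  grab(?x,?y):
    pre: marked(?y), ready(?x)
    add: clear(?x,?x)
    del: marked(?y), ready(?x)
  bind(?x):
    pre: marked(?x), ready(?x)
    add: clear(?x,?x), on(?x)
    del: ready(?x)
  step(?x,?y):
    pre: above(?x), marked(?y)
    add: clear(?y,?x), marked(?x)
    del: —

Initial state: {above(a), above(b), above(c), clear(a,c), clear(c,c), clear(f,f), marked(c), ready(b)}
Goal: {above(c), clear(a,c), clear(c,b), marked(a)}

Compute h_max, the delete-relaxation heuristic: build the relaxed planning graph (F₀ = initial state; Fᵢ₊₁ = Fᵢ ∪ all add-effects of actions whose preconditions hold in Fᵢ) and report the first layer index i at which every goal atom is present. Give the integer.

1

F0 = init (8 atoms)
F1 = F0 ∪ {clear(b,b), clear(c,a), clear(c,b), marked(a), marked(b)}  (13 atoms)
goal ⊆ F1  ⇒  h_max = 1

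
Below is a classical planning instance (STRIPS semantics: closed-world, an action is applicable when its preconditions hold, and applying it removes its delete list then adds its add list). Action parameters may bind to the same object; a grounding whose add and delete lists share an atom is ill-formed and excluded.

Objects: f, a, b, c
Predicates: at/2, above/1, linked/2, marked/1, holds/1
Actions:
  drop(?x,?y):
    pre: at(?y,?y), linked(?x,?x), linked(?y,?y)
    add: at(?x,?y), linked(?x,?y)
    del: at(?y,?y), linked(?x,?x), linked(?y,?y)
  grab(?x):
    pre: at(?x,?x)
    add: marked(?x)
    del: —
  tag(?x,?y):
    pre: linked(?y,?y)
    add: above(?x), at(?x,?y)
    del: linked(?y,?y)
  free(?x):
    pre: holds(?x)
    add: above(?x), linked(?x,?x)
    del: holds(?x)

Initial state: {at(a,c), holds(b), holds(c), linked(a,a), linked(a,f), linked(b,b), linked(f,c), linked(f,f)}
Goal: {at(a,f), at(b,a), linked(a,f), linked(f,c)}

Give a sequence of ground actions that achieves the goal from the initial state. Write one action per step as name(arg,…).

1. tag(a,f)  →  {above(a), at(a,c), at(a,f), holds(b), holds(c), linked(a,a), linked(a,f), linked(b,b), linked(f,c)}
2. tag(b,a)  →  {above(a), above(b), at(a,c), at(a,f), at(b,a), holds(b), holds(c), linked(a,f), linked(b,b), linked(f,c)}

tag(a,f); tag(b,a)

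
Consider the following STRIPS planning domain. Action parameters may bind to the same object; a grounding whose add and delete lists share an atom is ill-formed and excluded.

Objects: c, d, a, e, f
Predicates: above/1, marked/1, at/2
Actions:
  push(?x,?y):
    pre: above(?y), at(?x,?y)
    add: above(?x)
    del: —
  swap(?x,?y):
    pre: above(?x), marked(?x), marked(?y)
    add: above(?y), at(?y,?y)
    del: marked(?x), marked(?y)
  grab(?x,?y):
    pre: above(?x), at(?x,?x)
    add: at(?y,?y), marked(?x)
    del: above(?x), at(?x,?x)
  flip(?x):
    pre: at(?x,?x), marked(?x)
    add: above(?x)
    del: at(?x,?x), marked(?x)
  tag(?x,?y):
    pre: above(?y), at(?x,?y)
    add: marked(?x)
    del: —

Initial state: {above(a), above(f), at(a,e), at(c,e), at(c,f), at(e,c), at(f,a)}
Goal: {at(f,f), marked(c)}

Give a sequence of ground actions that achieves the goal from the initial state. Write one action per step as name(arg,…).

1. tag(c,f)  →  {above(a), above(f), at(a,e), at(c,e), at(c,f), at(e,c), at(f,a), marked(c)}
2. tag(f,a)  →  {above(a), above(f), at(a,e), at(c,e), at(c,f), at(e,c), at(f,a), marked(c), marked(f)}
3. swap(f,f)  →  {above(a), above(f), at(a,e), at(c,e), at(c,f), at(e,c), at(f,a), at(f,f), marked(c)}

tag(c,f); tag(f,a); swap(f,f)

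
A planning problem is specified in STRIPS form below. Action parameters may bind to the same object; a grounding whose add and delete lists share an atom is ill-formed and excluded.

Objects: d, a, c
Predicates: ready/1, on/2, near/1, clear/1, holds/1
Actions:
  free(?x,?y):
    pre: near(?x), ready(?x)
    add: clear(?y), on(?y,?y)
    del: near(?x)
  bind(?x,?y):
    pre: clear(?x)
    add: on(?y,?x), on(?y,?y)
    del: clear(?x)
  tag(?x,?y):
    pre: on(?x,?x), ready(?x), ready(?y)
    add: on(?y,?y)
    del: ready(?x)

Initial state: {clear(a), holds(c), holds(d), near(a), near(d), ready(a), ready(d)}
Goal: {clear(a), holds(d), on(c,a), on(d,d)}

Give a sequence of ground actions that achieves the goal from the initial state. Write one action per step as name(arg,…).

1. free(d,d)  →  {clear(a), clear(d), holds(c), holds(d), near(a), on(d,d), ready(a), ready(d)}
2. bind(a,c)  →  {clear(d), holds(c), holds(d), near(a), on(c,a), on(c,c), on(d,d), ready(a), ready(d)}
3. free(a,a)  →  {clear(a), clear(d), holds(c), holds(d), on(a,a), on(c,a), on(c,c), on(d,d), ready(a), ready(d)}

free(d,d); bind(a,c); free(a,a)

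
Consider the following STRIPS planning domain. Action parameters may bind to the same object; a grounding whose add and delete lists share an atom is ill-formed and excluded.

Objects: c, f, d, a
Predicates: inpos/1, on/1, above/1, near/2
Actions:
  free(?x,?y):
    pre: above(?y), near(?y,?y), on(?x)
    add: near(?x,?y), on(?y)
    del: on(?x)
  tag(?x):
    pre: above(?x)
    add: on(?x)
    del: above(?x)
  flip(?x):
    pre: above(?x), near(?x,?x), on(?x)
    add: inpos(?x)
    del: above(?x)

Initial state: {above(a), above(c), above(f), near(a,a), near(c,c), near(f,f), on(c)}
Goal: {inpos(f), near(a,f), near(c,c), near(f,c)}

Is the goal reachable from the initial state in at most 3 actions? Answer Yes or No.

No

1. free(c,a)  →  {above(a), above(c), above(f), near(a,a), near(c,a), near(c,c), near(f,f), on(a)}
2. free(a,f)  →  {above(a), above(c), above(f), near(a,a), near(a,f), near(c,a), near(c,c), near(f,f), on(f)}
3. flip(f)  →  {above(a), above(c), inpos(f), near(a,a), near(a,f), near(c,a), near(c,c), near(f,f), on(f)}
4. free(f,c)  →  {above(a), above(c), inpos(f), near(a,a), near(a,f), near(c,a), near(c,c), near(f,c), near(f,f), on(c)}
optimal plan length = 4; 4 > 3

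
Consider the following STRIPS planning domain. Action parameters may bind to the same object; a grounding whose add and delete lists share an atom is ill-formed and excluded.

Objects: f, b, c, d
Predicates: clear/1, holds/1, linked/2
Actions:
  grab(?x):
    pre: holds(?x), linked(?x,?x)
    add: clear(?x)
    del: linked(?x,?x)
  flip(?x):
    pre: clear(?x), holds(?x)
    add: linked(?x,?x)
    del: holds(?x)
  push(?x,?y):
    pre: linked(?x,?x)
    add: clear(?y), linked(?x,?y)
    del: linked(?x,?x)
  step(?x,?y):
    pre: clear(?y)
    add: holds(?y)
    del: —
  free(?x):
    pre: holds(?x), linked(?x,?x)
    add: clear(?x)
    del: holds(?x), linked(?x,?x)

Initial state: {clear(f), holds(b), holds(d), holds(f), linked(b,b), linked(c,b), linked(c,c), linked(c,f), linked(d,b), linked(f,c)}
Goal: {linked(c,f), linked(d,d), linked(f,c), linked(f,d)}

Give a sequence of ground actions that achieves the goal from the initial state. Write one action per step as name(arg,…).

flip(f); push(f,d); flip(d)

1. flip(f)  →  {clear(f), holds(b), holds(d), linked(b,b), linked(c,b), linked(c,c), linked(c,f), linked(d,b), linked(f,c), linked(f,f)}
2. push(f,d)  →  {clear(d), clear(f), holds(b), holds(d), linked(b,b), linked(c,b), linked(c,c), linked(c,f), linked(d,b), linked(f,c), linked(f,d)}
3. flip(d)  →  {clear(d), clear(f), holds(b), linked(b,b), linked(c,b), linked(c,c), linked(c,f), linked(d,b), linked(d,d), linked(f,c), linked(f,d)}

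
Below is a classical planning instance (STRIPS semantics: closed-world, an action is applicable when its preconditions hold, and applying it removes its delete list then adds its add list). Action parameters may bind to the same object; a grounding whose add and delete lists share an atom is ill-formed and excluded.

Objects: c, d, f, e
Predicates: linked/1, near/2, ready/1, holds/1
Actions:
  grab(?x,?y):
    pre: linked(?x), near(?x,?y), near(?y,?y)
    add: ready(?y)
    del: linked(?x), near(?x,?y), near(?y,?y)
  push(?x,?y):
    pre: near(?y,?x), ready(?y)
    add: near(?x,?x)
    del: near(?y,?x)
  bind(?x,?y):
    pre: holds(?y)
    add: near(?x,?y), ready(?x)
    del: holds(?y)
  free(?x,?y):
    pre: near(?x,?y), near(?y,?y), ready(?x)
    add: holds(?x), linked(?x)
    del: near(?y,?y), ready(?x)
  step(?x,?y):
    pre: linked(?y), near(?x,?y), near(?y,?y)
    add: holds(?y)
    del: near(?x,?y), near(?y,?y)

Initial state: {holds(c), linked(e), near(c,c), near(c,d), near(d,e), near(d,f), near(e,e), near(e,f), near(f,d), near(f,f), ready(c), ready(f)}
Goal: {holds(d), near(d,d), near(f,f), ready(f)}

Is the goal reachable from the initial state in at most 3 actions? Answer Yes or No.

Yes

1. push(d,c)  →  {holds(c), linked(e), near(c,c), near(d,d), near(d,e), near(d,f), near(e,e), near(e,f), near(f,d), near(f,f), ready(c), ready(f)}
2. bind(d,c)  →  {linked(e), near(c,c), near(d,c), near(d,d), near(d,e), near(d,f), near(e,e), near(e,f), near(f,d), near(f,f), ready(c), ready(d), ready(f)}
3. free(d,c)  →  {holds(d), linked(d), linked(e), near(d,c), near(d,d), near(d,e), near(d,f), near(e,e), near(e,f), near(f,d), near(f,f), ready(c), ready(f)}
optimal plan length = 3; 3 ≤ 3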